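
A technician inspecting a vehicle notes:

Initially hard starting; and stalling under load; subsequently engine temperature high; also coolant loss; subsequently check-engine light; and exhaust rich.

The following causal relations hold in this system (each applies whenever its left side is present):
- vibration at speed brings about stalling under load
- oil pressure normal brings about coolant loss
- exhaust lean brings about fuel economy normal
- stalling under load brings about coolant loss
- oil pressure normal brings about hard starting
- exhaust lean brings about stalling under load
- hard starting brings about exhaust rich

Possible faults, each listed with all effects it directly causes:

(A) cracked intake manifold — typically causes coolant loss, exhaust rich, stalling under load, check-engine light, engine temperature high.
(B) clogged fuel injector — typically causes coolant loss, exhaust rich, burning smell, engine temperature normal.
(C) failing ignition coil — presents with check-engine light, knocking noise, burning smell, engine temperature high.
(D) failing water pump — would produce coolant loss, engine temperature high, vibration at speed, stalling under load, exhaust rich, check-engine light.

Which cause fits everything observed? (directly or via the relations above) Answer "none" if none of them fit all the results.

none

For each candidate, compare predicted effects to what was observed:
(A) cracked intake manifold — hard starting ✗; stalling under load ✓; engine temperature high ✓; coolant loss ✓; check-engine light ✓; exhaust rich ✓
(B) clogged fuel injector — hard starting ✗; stalling under load ✗; engine temperature high ✗; coolant loss ✓; check-engine light ✗; exhaust rich ✓
(C) failing ignition coil — hard starting ✗; stalling under load ✗; engine temperature high ✓; coolant loss ✗; check-engine light ✓; exhaust rich ✗
(D) failing water pump — does not account for hard starting
None of the listed candidates fits everything.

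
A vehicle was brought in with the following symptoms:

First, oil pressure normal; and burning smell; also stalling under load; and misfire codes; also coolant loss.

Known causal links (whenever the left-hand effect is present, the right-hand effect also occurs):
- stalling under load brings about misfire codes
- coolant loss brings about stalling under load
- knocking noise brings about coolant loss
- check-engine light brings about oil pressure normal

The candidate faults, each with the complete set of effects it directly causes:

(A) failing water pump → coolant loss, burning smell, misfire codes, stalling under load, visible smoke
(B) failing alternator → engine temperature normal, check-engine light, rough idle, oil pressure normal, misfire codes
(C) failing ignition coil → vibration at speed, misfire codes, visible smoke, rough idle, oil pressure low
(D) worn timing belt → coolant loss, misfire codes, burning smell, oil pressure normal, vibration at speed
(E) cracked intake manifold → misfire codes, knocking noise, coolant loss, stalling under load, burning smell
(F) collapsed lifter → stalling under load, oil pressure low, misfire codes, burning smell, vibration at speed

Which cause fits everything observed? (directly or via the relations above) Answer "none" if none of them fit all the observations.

D

Checking each candidate against the observations:
(A) failing water pump — oil pressure normal NO; burning smell yes; stalling under load yes; misfire codes yes; coolant loss yes
(B) failing alternator — oil pressure normal yes; burning smell NO; stalling under load NO; misfire codes yes; coolant loss NO
(C) failing ignition coil — oil pressure normal NO; burning smell NO; stalling under load NO; misfire codes yes; coolant loss NO
(D) worn timing belt — oil pressure normal yes; burning smell yes; stalling under load yes (through coolant loss → stalling under load); misfire codes yes; coolant loss yes
(E) cracked intake manifold — does not account for oil pressure normal
(F) collapsed lifter — fails on oil pressure normal, coolant loss (predicts oil pressure low, not oil pressure normal)
(D) is the only candidate with no mismatches.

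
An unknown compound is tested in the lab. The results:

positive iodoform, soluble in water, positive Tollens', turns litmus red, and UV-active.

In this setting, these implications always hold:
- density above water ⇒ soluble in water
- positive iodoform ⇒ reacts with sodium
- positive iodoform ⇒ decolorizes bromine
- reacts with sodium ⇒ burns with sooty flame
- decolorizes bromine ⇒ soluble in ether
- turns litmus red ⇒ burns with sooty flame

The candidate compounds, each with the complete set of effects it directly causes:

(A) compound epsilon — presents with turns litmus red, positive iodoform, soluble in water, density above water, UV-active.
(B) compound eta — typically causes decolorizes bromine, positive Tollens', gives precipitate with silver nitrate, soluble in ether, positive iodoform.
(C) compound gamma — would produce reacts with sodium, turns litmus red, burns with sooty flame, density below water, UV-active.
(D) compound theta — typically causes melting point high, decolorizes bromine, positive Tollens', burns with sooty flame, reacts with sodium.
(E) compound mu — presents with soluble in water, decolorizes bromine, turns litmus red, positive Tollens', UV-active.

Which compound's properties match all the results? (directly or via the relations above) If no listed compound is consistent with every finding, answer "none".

none

Checking each candidate against the observations:
(A) compound epsilon — positive iodoform match; soluble in water match; positive Tollens' miss; turns litmus red match; UV-active match
(B) compound eta — positive iodoform match; soluble in water miss; positive Tollens' match; turns litmus red miss; UV-active miss
(C) compound gamma — does not account for positive iodoform, soluble in water, positive Tollens'
(D) compound theta — does not account for positive iodoform, soluble in water, turns litmus red, UV-active
(E) compound mu — does not account for positive iodoform
No candidate is consistent with all observations.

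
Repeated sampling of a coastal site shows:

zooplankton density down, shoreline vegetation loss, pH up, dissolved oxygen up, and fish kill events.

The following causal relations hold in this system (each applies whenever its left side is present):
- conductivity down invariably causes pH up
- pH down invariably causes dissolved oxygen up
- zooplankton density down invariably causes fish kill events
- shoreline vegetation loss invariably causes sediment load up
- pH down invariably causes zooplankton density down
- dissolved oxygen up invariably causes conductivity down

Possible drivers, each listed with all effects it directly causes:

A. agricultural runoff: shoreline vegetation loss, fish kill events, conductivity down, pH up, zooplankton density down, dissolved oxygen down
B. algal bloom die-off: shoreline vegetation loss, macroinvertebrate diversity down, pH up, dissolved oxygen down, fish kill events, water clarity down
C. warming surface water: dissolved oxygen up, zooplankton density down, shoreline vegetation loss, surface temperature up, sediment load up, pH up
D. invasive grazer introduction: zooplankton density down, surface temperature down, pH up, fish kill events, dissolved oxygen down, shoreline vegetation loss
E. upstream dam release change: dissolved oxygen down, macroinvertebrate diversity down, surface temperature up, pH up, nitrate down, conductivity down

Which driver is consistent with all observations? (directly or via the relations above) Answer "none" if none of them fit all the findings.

C

Per-candidate check:
(A) agricultural runoff — zooplankton density down match; shoreline vegetation loss match; pH up match; dissolved oxygen up miss; fish kill events match
(B) algal bloom die-off — zooplankton density down miss; shoreline vegetation loss match; pH up match; dissolved oxygen up miss; fish kill events match
(C) warming surface water — zooplankton density down match; shoreline vegetation loss match; pH up match; dissolved oxygen up match; fish kill events match (via zooplankton density down → fish kill events)
(D) invasive grazer introduction — zooplankton density down match; shoreline vegetation loss match; pH up match; dissolved oxygen up miss; fish kill events match
(E) upstream dam release change — zooplankton density down miss; shoreline vegetation loss miss; pH up match; dissolved oxygen up miss; fish kill events miss
(C) is the only candidate with no mismatches.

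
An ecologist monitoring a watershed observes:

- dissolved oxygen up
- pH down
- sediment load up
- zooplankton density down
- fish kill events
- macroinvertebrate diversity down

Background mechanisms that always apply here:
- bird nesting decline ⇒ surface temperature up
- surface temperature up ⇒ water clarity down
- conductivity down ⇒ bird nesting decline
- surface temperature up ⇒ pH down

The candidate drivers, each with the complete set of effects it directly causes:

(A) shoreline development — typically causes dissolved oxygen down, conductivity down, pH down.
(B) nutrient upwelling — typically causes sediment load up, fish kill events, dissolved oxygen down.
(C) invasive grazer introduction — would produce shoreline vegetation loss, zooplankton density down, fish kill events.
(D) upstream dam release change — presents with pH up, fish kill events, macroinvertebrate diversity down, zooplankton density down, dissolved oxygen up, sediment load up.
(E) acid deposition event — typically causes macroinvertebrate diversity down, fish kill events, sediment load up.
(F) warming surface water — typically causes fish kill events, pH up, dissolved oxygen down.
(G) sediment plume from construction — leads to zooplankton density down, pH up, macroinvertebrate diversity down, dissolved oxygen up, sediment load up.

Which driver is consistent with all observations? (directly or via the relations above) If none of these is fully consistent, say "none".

For each candidate, compare predicted effects to what was observed:
(A) shoreline development — dissolved oxygen up ✗; pH down ✓; sediment load up ✗; zooplankton density down ✗; fish kill events ✗; macroinvertebrate diversity down ✗
(B) nutrient upwelling — fails on dissolved oxygen up, pH down, zooplankton density down, macroinvertebrate diversity down (predicts dissolved oxygen down, not dissolved oxygen up)
(C) invasive grazer introduction — dissolved oxygen up ✗; pH down ✗; sediment load up ✗; zooplankton density down ✓; fish kill events ✓; macroinvertebrate diversity down ✗
(D) upstream dam release change — dissolved oxygen up ✓; pH down ✗; sediment load up ✓; zooplankton density down ✓; fish kill events ✓; macroinvertebrate diversity down ✓
(E) acid deposition event — dissolved oxygen up ✗; pH down ✗; sediment load up ✓; zooplankton density down ✗; fish kill events ✓; macroinvertebrate diversity down ✓
(F) warming surface water — dissolved oxygen up ✗; pH down ✗; sediment load up ✗; zooplankton density down ✗; fish kill events ✓; macroinvertebrate diversity down ✗
(G) sediment plume from construction — dissolved oxygen up ✓; pH down ✗; sediment load up ✓; zooplankton density down ✓; fish kill events ✗; macroinvertebrate diversity down ✓
None of the listed candidates fits everything.

none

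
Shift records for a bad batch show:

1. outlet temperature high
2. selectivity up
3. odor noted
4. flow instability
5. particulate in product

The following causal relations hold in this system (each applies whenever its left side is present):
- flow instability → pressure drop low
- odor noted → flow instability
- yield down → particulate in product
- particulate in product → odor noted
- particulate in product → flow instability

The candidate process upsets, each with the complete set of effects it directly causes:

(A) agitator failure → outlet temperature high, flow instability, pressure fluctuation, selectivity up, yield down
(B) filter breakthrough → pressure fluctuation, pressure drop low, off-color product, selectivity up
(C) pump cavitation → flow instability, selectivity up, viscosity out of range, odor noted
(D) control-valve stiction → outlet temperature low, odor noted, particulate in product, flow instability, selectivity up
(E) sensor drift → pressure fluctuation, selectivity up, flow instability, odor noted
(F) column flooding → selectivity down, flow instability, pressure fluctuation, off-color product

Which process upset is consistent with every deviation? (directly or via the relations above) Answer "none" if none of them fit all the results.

Per-candidate check:
(A) agitator failure — outlet temperature high ✓; selectivity up ✓; odor noted ✓ (by yield down → particulate in product → odor noted); flow instability ✓; particulate in product ✓ (by yield down → particulate in product)
(B) filter breakthrough — outlet temperature high ✗; selectivity up ✓; odor noted ✗; flow instability ✗; particulate in product ✗
(C) pump cavitation — does not account for outlet temperature high, particulate in product
(D) control-valve stiction — outlet temperature high ✗; selectivity up ✓; odor noted ✓; flow instability ✓; particulate in product ✓
(E) sensor drift — outlet temperature high ✗; selectivity up ✓; odor noted ✓; flow instability ✓; particulate in product ✗
(F) column flooding — outlet temperature high ✗; selectivity up ✗; odor noted ✗; flow instability ✓; particulate in product ✗
(A) alone accounts for all the evidence.

A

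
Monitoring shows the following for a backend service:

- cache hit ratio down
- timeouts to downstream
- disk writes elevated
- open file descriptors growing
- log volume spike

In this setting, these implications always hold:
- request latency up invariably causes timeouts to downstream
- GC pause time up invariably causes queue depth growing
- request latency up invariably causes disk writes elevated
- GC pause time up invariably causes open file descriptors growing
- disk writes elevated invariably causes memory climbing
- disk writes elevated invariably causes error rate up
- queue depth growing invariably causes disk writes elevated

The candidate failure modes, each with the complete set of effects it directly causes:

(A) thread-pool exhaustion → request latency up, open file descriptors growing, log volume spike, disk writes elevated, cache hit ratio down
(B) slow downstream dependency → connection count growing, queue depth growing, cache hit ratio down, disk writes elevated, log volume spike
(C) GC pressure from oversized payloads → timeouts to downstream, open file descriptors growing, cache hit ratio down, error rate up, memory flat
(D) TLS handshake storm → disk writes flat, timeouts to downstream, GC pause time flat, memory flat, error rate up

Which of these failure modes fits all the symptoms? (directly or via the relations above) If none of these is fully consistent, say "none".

Testing each hypothesis:
(A) thread-pool exhaustion — cache hit ratio down yes; timeouts to downstream yes (by request latency up → timeouts to downstream); disk writes elevated yes; open file descriptors growing yes; log volume spike yes
(B) slow downstream dependency — does not account for timeouts to downstream, open file descriptors growing
(C) GC pressure from oversized payloads — cache hit ratio down yes; timeouts to downstream yes; disk writes elevated NO; open file descriptors growing yes; log volume spike NO
(D) TLS handshake storm — cache hit ratio down NO; timeouts to downstream yes; disk writes elevated NO; open file descriptors growing NO; log volume spike NO
(A) is the only candidate with no mismatches.

A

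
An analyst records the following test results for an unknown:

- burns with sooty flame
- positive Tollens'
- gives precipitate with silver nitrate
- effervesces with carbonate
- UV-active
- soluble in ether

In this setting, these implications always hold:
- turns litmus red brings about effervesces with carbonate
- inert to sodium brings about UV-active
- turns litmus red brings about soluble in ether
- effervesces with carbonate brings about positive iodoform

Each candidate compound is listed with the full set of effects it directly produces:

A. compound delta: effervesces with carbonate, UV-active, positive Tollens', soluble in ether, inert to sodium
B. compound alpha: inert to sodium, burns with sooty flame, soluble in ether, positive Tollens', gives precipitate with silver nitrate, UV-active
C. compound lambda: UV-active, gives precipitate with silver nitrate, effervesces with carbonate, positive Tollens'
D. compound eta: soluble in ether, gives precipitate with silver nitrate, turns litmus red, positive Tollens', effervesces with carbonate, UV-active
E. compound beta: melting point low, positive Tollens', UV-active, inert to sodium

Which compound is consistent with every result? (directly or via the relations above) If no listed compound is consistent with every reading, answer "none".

none

Checking each candidate against the observations:
(A) compound delta — burns with sooty flame miss; positive Tollens' match; gives precipitate with silver nitrate miss; effervesces with carbonate match; UV-active match; soluble in ether match
(B) compound alpha — burns with sooty flame match; positive Tollens' match; gives precipitate with silver nitrate match; effervesces with carbonate miss; UV-active match; soluble in ether match
(C) compound lambda — burns with sooty flame miss; positive Tollens' match; gives precipitate with silver nitrate match; effervesces with carbonate match; UV-active match; soluble in ether miss
(D) compound eta — does not account for burns with sooty flame
(E) compound beta — burns with sooty flame miss; positive Tollens' match; gives precipitate with silver nitrate miss; effervesces with carbonate miss; UV-active match; soluble in ether miss
Every candidate fails on at least one observation.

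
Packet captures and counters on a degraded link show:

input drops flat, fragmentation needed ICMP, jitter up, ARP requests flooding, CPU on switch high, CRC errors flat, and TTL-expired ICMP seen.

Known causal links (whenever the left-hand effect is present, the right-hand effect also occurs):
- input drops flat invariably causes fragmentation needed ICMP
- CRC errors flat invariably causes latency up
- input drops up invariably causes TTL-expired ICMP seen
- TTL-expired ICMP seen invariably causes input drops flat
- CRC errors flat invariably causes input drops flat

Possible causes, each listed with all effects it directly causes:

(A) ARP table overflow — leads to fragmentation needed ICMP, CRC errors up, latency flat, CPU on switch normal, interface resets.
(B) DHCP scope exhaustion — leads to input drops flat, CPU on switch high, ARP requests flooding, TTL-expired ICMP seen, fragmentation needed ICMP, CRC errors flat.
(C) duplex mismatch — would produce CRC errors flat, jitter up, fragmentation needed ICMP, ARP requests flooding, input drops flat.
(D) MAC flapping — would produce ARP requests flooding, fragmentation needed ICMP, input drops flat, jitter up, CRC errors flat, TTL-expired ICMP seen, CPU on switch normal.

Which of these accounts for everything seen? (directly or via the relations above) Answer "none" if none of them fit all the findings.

none

Per-candidate check:
(A) ARP table overflow — input drops flat NO; fragmentation needed ICMP yes; jitter up NO; ARP requests flooding NO; CPU on switch high NO; CRC errors flat NO; TTL-expired ICMP seen NO
(B) DHCP scope exhaustion — input drops flat yes; fragmentation needed ICMP yes; jitter up NO; ARP requests flooding yes; CPU on switch high yes; CRC errors flat yes; TTL-expired ICMP seen yes
(C) duplex mismatch — does not account for CPU on switch high, TTL-expired ICMP seen
(D) MAC flapping — input drops flat yes; fragmentation needed ICMP yes; jitter up yes; ARP requests flooding yes; CPU on switch high NO; CRC errors flat yes; TTL-expired ICMP seen yes
Every candidate fails on at least one observation.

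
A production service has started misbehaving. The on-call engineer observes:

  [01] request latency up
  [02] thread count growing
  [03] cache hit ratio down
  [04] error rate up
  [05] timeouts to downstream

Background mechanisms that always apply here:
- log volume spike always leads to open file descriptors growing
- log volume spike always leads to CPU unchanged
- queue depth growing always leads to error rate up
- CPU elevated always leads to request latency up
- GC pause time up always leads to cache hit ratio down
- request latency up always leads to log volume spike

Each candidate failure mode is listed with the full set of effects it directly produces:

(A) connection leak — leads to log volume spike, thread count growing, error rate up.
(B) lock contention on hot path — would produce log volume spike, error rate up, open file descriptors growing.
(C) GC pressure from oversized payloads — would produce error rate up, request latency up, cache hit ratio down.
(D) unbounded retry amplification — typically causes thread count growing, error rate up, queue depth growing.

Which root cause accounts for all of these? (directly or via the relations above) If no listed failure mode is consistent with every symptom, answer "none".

Checking each candidate against the observations:
(A) connection leak — request latency up miss; thread count growing match; cache hit ratio down miss; error rate up match; timeouts to downstream miss
(B) lock contention on hot path — request latency up miss; thread count growing miss; cache hit ratio down miss; error rate up match; timeouts to downstream miss
(C) GC pressure from oversized payloads — request latency up match; thread count growing miss; cache hit ratio down match; error rate up match; timeouts to downstream miss
(D) unbounded retry amplification — request latency up miss; thread count growing match; cache hit ratio down miss; error rate up match; timeouts to downstream miss
None of the listed candidates fits everything.

none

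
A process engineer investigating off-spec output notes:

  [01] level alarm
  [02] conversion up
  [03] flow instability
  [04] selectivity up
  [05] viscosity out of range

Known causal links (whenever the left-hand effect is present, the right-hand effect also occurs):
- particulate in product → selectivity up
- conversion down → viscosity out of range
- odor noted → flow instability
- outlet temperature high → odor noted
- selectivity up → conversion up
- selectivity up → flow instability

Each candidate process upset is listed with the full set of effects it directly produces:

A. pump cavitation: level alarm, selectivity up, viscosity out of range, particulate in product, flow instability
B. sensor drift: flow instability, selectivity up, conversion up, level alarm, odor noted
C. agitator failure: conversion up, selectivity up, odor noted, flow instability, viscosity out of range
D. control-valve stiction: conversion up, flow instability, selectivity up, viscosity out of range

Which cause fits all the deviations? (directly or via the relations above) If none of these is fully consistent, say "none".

Testing each hypothesis:
(A) pump cavitation — accounts for every observation (conversion up through selectivity up → conversion up)
(B) sensor drift — level alarm yes; conversion up yes; flow instability yes; selectivity up yes; viscosity out of range NO
(C) agitator failure — does not account for level alarm
(D) control-valve stiction — does not account for level alarm
(A) is the only candidate with no mismatches.

A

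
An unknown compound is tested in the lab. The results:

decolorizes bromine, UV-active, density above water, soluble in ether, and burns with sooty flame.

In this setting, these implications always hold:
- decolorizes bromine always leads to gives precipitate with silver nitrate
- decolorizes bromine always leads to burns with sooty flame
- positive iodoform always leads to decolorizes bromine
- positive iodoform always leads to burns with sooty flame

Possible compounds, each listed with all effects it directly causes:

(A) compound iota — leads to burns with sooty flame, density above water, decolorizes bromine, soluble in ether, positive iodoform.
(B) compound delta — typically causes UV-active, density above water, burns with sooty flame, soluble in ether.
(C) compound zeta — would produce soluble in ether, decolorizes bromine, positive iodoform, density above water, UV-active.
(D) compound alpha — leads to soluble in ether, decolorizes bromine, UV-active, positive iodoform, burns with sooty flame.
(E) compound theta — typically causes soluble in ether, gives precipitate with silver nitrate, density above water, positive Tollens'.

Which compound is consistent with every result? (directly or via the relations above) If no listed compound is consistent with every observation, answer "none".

Testing each hypothesis:
(A) compound iota — does not account for UV-active
(B) compound delta — decolorizes bromine NO; UV-active yes; density above water yes; soluble in ether yes; burns with sooty flame yes
(C) compound zeta — decolorizes bromine yes; UV-active yes; density above water yes; soluble in ether yes; burns with sooty flame yes (through decolorizes bromine → burns with sooty flame)
(D) compound alpha — does not account for density above water
(E) compound theta — decolorizes bromine NO; UV-active NO; density above water yes; soluble in ether yes; burns with sooty flame NO
(C) alone accounts for all the evidence.

C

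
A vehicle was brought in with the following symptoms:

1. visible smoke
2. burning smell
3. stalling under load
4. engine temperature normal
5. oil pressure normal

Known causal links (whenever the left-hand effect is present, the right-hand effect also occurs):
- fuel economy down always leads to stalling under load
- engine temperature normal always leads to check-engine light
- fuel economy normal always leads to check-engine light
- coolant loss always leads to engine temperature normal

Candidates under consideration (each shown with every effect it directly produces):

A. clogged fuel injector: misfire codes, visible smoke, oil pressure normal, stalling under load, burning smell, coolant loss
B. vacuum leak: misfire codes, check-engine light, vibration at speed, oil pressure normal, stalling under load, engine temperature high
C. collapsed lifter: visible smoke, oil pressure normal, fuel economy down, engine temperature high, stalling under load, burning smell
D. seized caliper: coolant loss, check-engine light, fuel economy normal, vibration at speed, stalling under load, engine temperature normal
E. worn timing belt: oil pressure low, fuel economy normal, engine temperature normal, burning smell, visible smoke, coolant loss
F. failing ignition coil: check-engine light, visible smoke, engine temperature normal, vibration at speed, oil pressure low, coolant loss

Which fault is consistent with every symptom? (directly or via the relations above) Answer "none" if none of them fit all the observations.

A

Testing each hypothesis:
(A) clogged fuel injector — visible smoke yes; burning smell yes; stalling under load yes; engine temperature normal yes (through coolant loss → engine temperature normal); oil pressure normal yes
(B) vacuum leak — fails on visible smoke, burning smell, engine temperature normal (predicts engine temperature high, not engine temperature normal)
(C) collapsed lifter — visible smoke yes; burning smell yes; stalling under load yes; engine temperature normal NO; oil pressure normal yes
(D) seized caliper — visible smoke NO; burning smell NO; stalling under load yes; engine temperature normal yes; oil pressure normal NO
(E) worn timing belt — fails on stalling under load, oil pressure normal (predicts oil pressure low, not oil pressure normal)
(F) failing ignition coil — fails on burning smell, stalling under load, oil pressure normal (predicts oil pressure low, not oil pressure normal)
Only (A) is consistent with every observation.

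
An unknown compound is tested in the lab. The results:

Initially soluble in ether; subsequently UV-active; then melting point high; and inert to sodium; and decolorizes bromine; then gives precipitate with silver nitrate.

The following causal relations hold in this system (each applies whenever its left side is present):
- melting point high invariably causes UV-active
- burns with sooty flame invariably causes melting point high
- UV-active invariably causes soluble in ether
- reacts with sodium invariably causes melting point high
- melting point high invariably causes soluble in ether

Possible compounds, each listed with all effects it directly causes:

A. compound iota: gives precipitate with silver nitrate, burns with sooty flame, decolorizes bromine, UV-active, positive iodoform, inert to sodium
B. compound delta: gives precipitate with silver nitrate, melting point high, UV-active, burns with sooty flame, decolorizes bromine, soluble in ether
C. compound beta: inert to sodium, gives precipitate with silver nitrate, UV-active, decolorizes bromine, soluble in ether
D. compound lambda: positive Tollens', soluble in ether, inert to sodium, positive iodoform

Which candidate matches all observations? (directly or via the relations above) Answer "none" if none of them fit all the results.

Per-candidate check:
(A) compound iota — soluble in ether ✓ (by UV-active → soluble in ether); UV-active ✓; melting point high ✓ (by burns with sooty flame → melting point high); inert to sodium ✓; decolorizes bromine ✓; gives precipitate with silver nitrate ✓
(B) compound delta — soluble in ether ✓; UV-active ✓; melting point high ✓; inert to sodium ✗; decolorizes bromine ✓; gives precipitate with silver nitrate ✓
(C) compound beta — soluble in ether ✓; UV-active ✓; melting point high ✗; inert to sodium ✓; decolorizes bromine ✓; gives precipitate with silver nitrate ✓
(D) compound lambda — soluble in ether ✓; UV-active ✗; melting point high ✗; inert to sodium ✓; decolorizes bromine ✗; gives precipitate with silver nitrate ✗
(A) alone accounts for all the evidence.

A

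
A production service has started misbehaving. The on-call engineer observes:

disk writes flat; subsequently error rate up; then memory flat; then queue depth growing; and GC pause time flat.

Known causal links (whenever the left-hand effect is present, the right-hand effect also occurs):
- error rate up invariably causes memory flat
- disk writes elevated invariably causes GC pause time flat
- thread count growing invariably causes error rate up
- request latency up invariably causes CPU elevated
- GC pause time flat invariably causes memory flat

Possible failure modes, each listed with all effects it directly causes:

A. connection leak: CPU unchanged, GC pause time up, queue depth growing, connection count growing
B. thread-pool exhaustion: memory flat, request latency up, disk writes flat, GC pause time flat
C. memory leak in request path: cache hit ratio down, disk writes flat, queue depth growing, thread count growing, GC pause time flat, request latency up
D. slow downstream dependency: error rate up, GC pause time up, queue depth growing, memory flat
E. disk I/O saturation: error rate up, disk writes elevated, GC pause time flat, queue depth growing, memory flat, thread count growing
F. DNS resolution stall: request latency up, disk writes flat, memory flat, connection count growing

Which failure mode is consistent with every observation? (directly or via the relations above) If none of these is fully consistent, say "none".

C

Checking each candidate against the observations:
(A) connection leak — fails on disk writes flat, error rate up, memory flat, GC pause time flat (predicts GC pause time up, not GC pause time flat)
(B) thread-pool exhaustion — disk writes flat +; error rate up -; memory flat +; queue depth growing -; GC pause time flat +
(C) memory leak in request path — disk writes flat +; error rate up + (through thread count growing → error rate up); memory flat + (through GC pause time flat → memory flat); queue depth growing +; GC pause time flat +
(D) slow downstream dependency — fails on disk writes flat, GC pause time flat (predicts GC pause time up, not GC pause time flat)
(E) disk I/O saturation — disk writes flat -; error rate up +; memory flat +; queue depth growing +; GC pause time flat +
(F) DNS resolution stall — disk writes flat +; error rate up -; memory flat +; queue depth growing -; GC pause time flat -
Only (C) is consistent with every observation.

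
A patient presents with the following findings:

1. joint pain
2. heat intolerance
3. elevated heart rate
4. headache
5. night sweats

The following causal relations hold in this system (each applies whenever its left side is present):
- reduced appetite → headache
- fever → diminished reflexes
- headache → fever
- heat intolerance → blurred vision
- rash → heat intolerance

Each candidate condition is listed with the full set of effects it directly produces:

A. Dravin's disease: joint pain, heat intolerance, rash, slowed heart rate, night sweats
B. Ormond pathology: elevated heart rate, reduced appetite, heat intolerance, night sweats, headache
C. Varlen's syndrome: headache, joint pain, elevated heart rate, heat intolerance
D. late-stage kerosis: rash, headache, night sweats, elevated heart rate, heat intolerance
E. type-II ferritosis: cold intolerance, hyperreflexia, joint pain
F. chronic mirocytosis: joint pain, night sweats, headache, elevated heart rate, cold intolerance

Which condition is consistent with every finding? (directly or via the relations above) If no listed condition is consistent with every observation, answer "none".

none

Testing each hypothesis:
(A) Dravin's disease — fails on elevated heart rate, headache (predicts slowed heart rate, not elevated heart rate)
(B) Ormond pathology — joint pain NO; heat intolerance yes; elevated heart rate yes; headache yes; night sweats yes
(C) Varlen's syndrome — joint pain yes; heat intolerance yes; elevated heart rate yes; headache yes; night sweats NO
(D) late-stage kerosis — joint pain NO; heat intolerance yes; elevated heart rate yes; headache yes; night sweats yes
(E) type-II ferritosis — joint pain yes; heat intolerance NO; elevated heart rate NO; headache NO; night sweats NO
(F) chronic mirocytosis — joint pain yes; heat intolerance NO; elevated heart rate yes; headache yes; night sweats yes
Every candidate fails on at least one observation.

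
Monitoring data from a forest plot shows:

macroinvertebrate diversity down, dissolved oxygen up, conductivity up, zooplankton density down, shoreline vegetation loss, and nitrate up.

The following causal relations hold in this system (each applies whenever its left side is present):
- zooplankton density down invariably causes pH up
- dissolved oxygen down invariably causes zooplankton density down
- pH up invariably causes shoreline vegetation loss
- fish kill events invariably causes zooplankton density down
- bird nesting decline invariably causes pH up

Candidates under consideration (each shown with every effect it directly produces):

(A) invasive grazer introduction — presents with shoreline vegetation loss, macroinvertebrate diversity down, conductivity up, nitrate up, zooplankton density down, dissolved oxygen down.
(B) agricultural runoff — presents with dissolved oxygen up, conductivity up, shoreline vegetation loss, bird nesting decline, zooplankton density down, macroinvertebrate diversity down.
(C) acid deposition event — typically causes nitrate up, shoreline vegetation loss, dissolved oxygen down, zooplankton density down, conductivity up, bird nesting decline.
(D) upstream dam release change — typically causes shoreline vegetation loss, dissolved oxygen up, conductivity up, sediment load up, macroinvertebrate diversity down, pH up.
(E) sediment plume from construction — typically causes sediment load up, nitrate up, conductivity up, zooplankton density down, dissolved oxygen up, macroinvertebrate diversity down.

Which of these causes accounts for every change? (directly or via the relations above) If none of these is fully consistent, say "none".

E

For each candidate, compare predicted effects to what was observed:
(A) invasive grazer introduction — fails on dissolved oxygen up (predicts dissolved oxygen down, not dissolved oxygen up)
(B) agricultural runoff — macroinvertebrate diversity down +; dissolved oxygen up +; conductivity up +; zooplankton density down +; shoreline vegetation loss +; nitrate up -
(C) acid deposition event — fails on macroinvertebrate diversity down, dissolved oxygen up (predicts dissolved oxygen down, not dissolved oxygen up)
(D) upstream dam release change — does not account for zooplankton density down, nitrate up
(E) sediment plume from construction — macroinvertebrate diversity down +; dissolved oxygen up +; conductivity up +; zooplankton density down +; shoreline vegetation loss + (via zooplankton density down → pH up → shoreline vegetation loss); nitrate up +
(E) alone accounts for all the evidence.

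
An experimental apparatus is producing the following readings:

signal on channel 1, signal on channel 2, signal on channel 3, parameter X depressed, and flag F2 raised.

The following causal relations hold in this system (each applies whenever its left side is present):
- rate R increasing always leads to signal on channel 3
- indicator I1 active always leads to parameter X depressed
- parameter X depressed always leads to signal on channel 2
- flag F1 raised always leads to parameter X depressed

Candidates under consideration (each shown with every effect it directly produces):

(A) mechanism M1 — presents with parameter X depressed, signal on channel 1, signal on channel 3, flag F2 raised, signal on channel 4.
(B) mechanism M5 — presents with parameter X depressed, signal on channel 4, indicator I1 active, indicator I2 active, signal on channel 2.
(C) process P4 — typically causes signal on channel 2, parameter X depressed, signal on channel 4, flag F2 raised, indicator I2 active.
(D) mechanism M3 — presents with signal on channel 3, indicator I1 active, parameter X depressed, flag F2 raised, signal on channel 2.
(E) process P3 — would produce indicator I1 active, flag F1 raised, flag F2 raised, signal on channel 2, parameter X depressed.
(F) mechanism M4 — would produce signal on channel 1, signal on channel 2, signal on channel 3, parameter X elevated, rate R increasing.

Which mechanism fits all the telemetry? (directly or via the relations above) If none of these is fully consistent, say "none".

A

Testing each hypothesis:
(A) mechanism M1 — signal on channel 1 yes; signal on channel 2 yes (through parameter X depressed → signal on channel 2); signal on channel 3 yes; parameter X depressed yes; flag F2 raised yes
(B) mechanism M5 — signal on channel 1 NO; signal on channel 2 yes; signal on channel 3 NO; parameter X depressed yes; flag F2 raised NO
(C) process P4 — signal on channel 1 NO; signal on channel 2 yes; signal on channel 3 NO; parameter X depressed yes; flag F2 raised yes
(D) mechanism M3 — does not account for signal on channel 1
(E) process P3 — does not account for signal on channel 1, signal on channel 3
(F) mechanism M4 — fails on parameter X depressed, flag F2 raised (predicts parameter X elevated, not parameter X depressed)
(A) is the only candidate with no mismatches.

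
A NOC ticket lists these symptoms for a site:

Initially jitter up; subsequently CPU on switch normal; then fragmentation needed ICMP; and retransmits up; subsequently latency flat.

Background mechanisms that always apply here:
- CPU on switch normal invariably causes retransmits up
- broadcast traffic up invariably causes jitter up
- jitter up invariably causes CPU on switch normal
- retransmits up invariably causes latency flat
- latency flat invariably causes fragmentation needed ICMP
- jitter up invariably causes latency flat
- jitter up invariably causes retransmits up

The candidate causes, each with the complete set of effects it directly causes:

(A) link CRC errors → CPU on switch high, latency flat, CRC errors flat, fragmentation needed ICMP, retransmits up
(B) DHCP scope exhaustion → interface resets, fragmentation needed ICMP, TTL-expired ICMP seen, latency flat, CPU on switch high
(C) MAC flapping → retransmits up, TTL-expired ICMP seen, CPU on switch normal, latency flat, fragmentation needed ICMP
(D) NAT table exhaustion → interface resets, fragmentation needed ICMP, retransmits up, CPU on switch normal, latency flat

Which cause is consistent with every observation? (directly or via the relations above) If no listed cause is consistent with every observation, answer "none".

Checking each candidate against the observations:
(A) link CRC errors — fails on jitter up, CPU on switch normal (predicts CPU on switch high, not CPU on switch normal)
(B) DHCP scope exhaustion — jitter up NO; CPU on switch normal NO; fragmentation needed ICMP yes; retransmits up NO; latency flat yes
(C) MAC flapping — jitter up NO; CPU on switch normal yes; fragmentation needed ICMP yes; retransmits up yes; latency flat yes
(D) NAT table exhaustion — jitter up NO; CPU on switch normal yes; fragmentation needed ICMP yes; retransmits up yes; latency flat yes
Every candidate fails on at least one observation.

none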